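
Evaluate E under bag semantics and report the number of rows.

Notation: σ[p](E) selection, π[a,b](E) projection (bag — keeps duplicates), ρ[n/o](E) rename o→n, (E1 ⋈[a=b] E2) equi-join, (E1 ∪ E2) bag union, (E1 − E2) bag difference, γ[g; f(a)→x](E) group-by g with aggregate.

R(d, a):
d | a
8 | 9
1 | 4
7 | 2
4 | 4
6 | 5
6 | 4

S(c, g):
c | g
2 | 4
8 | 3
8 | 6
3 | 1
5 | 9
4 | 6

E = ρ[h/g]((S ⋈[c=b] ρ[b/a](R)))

Row counts bottom-up:
  S → 6
  R → 6
  ρ[b/a](R) → 6
  (S ⋈[c=b] ρ[b/a](R)) → 5
  ρ[h/g]((S ⋈[c=b] ρ[b/a](R))) → 5

|E| = 5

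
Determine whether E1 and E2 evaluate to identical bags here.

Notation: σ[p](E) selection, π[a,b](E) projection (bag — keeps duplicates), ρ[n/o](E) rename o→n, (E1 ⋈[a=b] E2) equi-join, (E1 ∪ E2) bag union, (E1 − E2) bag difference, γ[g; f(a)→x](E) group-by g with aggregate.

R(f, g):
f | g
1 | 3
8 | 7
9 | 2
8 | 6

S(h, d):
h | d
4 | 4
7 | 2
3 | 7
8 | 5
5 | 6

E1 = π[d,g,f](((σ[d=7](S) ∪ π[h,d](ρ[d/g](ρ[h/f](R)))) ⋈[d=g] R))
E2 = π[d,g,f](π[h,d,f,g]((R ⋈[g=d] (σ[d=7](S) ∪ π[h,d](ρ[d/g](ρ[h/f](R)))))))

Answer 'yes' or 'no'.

E1 subexpression sizes:
  S → 5
  σ[d=7](S) → 1
  R → 4
  ρ[h/f](R) → 4
  ρ[d/g](ρ[h/f](R)) → 4
  π[h,d](ρ[d/g](ρ[h/f](R))) → 4
  (σ[d=7](S) ∪ π[h,d](ρ[d/g](ρ[h/f](R)))) → 5
  R → 4
  ((σ[d=7](S) ∪ π[h,d](ρ[d/g](ρ[h/f](R)))) ⋈[d=g] R) → 5
  π[d,g,f](((σ[d=7](S) ∪ π[h,d](ρ[d/g](ρ[h/f](R)))) ⋈[d=g] R)) → 5
E2 subexpression sizes:
  R → 4
  S → 5
  σ[d=7](S) → 1
  R → 4
  ρ[h/f](R) → 4
  ρ[d/g](ρ[h/f](R)) → 4
  π[h,d](ρ[d/g](ρ[h/f](R))) → 4
  (σ[d=7](S) ∪ π[h,d](ρ[d/g](ρ[h/f](R)))) → 5
  (R ⋈[g=d] (σ[d=7](S) ∪ π[h,d](ρ[d/g](ρ[h/f](R))))) → 5
  π[h,d,f,g]((R ⋈[g=d] (σ[d=7](S) ∪ π[h,d](ρ[d/g](ρ[h/f](R)))))) → 5
  π[d,g,f](π[h,d,f,g]((R ⋈[g=d] (σ[d=7](S) ∪ π[h,d](ρ[d/g](ρ[h/f](R))))))) → 5

E1 and E2 produce the same multiset:
d | g | f
2 | 2 | 9
3 | 3 | 1
6 | 6 | 8
7 | 7 | 8
7 | 7 | 8

yes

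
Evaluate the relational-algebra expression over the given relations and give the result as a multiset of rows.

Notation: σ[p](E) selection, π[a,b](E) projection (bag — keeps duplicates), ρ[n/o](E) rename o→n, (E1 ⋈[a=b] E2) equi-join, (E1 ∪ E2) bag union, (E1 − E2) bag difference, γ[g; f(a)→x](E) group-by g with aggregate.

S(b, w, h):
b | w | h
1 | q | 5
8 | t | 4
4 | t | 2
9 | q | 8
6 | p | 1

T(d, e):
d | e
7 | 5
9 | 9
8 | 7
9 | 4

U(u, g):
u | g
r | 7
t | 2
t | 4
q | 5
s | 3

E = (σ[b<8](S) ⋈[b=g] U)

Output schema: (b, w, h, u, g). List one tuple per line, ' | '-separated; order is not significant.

Row counts bottom-up:
  S → 5
  σ[b<8](S) → 3
  U → 5
  (σ[b<8](S) ⋈[b=g] U) → 1

== RESULT ==
b | w | h | u | g
4 | t | 2 | t | 4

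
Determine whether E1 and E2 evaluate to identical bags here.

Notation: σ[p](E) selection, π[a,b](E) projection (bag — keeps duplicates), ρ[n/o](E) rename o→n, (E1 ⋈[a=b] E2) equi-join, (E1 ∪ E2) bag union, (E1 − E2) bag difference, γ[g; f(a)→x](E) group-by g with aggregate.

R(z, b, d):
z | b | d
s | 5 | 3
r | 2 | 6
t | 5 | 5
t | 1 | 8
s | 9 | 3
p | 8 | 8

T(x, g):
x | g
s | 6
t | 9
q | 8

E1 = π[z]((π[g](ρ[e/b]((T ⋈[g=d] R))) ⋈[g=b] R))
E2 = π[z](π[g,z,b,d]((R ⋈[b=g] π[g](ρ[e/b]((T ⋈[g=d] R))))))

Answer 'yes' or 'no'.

E1 row counts bottom-up:
  T → 3
  R → 6
  (T ⋈[g=d] R) → 3
  ρ[e/b]((T ⋈[g=d] R)) → 3
  π[g](ρ[e/b]((T ⋈[g=d] R))) → 3
  R → 6
  (π[g](ρ[e/b]((T ⋈[g=d] R))) ⋈[g=b] R) → 2
  π[z]((π[g](ρ[e/b]((T ⋈[g=d] R))) ⋈[g=b] R)) → 2
E2 row counts bottom-up:
  R → 6
  T → 3
  R → 6
  (T ⋈[g=d] R) → 3
  ρ[e/b]((T ⋈[g=d] R)) → 3
  π[g](ρ[e/b]((T ⋈[g=d] R))) → 3
  (R ⋈[b=g] π[g](ρ[e/b]((T ⋈[g=d] R)))) → 2
  π[g,z,b,d]((R ⋈[b=g] π[g](ρ[e/b]((T ⋈[g=d] R))))) → 2
  π[z](π[g,z,b,d]((R ⋈[b=g] π[g](ρ[e/b]((T ⋈[g=d] R)))))) → 2

E1 and E2 produce the same multiset:
z
p
p

yes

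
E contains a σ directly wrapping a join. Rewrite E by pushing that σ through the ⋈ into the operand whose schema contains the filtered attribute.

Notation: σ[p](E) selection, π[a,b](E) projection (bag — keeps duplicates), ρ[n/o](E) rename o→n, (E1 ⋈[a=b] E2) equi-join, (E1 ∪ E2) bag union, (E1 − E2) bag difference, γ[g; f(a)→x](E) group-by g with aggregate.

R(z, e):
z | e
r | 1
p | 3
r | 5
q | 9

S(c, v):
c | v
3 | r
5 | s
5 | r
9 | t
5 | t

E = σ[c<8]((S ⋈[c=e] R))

σ filters on c, owned by the left side.
E' = (σ[c<8](S) ⋈[c=e] R)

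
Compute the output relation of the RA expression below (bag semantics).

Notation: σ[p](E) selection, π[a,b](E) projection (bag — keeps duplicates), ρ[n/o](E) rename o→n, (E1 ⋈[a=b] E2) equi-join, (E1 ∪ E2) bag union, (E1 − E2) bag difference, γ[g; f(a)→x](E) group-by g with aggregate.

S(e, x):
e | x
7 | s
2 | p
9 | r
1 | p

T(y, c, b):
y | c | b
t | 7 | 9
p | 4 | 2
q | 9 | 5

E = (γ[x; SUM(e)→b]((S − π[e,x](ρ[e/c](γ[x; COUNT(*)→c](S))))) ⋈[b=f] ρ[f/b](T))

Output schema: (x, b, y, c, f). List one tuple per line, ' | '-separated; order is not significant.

Per-node cardinality:
  S → 4
  S → 4
  γ[x; COUNT(*)→c](S) → 3
  ρ[e/c](γ[x; COUNT(*)→c](S)) → 3
  π[e,x](ρ[e/c](γ[x; COUNT(*)→c](S))) → 3
  (S − π[e,x](ρ[e/c](γ[x; COUNT(*)→c](S)))) → 3
  γ[x; SUM(e)→b]((S − π[e,x](ρ[e/c](γ[x; COUNT(*)→c](S))))) → 3
  T → 3
  ρ[f/b](T) → 3
  (γ[x; SUM(e)→b]((S − π[e,x](ρ[e/c](γ[x; COUNT(*)→c](S))))) ⋈[b=f] ρ[f/b](T)) → 1

== RESULT ==
x | b | y | c | f
r | 9 | t | 7 | 9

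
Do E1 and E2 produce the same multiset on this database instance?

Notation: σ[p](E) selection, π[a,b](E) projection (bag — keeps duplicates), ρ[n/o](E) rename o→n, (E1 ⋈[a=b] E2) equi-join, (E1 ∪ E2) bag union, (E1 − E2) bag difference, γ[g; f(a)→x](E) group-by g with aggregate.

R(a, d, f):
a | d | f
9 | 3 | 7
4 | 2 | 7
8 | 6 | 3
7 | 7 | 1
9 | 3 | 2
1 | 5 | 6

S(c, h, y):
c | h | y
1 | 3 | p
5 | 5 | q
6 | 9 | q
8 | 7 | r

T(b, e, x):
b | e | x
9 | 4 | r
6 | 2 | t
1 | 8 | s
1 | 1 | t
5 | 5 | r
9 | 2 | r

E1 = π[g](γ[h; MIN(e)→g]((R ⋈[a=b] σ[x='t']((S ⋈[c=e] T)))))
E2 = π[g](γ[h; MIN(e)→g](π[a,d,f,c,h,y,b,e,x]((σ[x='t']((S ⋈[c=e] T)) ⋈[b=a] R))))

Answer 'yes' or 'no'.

E1 stepwise |·|:
  R → 6
  S → 4
  T → 6
  (S ⋈[c=e] T) → 3
  σ[x='t']((S ⋈[c=e] T)) → 1
  (R ⋈[a=b] σ[x='t']((S ⋈[c=e] T))) → 1
  γ[h; MIN(e)→g]((R ⋈[a=b] σ[x='t']((S ⋈[c=e] T)))) → 1
  π[g](γ[h; MIN(e)→g]((R ⋈[a=b] σ[x='t']((S ⋈[c=e] T))))) → 1
E2 stepwise |·|:
  S → 4
  T → 6
  (S ⋈[c=e] T) → 3
  σ[x='t']((S ⋈[c=e] T)) → 1
  R → 6
  (σ[x='t']((S ⋈[c=e] T)) ⋈[b=a] R) → 1
  π[a,d,f,c,h,y,b,e,x]((σ[x='t']((S ⋈[c=e] T)) ⋈[b=a] R)) → 1
  γ[h; MIN(e)→g](π[a,d,f,c,h,y,b,e,x]((σ[x='t']((S ⋈[c=e] T)) ⋈[b=a] R))) → 1
  π[g](γ[h; MIN(e)→g](π[a,d,f,c,h,y,b,e,x]((σ[x='t']((S ⋈[c=e] T)) ⋈[b=a] R)))) → 1

E1 and E2 produce the same multiset:
g
1

yes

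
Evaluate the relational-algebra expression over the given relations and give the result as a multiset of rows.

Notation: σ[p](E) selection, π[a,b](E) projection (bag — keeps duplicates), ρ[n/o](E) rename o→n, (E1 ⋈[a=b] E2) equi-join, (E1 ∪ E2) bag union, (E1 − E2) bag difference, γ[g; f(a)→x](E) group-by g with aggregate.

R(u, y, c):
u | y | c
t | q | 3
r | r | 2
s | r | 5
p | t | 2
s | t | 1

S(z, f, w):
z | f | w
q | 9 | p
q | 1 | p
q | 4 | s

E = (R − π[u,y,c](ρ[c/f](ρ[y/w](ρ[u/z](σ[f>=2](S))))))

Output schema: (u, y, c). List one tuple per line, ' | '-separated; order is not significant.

Subexpression sizes:
  R → 5
  S → 3
  σ[f>=2](S) → 2
  ρ[u/z](σ[f>=2](S)) → 2
  ρ[y/w](ρ[u/z](σ[f>=2](S))) → 2
  ρ[c/f](ρ[y/w](ρ[u/z](σ[f>=2](S)))) → 2
  π[u,y,c](ρ[c/f](ρ[y/w](ρ[u/z](σ[f>=2](S))))) → 2
  (R − π[u,y,c](ρ[c/f](ρ[y/w](ρ[u/z](σ[f>=2](S)))))) → 5

== RESULT ==
u | y | c
p | t | 2
r | r | 2
s | r | 5
s | t | 1
t | q | 3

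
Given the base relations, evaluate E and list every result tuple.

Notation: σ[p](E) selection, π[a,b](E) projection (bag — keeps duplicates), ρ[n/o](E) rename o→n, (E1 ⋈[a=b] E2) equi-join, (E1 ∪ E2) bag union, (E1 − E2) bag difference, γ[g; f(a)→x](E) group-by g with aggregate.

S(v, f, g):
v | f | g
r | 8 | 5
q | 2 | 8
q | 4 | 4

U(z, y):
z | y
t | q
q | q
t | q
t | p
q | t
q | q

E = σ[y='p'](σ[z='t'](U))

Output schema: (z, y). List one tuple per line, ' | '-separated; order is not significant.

Per-node cardinality:
  U → 6
  σ[z='t'](U) → 3
  σ[y='p'](σ[z='t'](U)) → 1

== RESULT ==
z | y
t | p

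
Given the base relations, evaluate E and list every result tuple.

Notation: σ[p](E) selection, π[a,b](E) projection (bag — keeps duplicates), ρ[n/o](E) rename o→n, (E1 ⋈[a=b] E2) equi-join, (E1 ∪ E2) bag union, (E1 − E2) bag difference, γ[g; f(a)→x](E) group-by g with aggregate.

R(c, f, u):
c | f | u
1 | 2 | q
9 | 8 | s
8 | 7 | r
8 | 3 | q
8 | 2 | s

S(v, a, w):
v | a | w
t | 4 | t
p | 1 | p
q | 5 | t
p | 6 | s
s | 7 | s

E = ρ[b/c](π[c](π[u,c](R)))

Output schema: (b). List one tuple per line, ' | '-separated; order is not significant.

Row counts bottom-up:
  R → 5
  π[u,c](R) → 5
  π[c](π[u,c](R)) → 5
  ρ[b/c](π[c](π[u,c](R))) → 5

== RESULT ==
b
1
8
8
8
9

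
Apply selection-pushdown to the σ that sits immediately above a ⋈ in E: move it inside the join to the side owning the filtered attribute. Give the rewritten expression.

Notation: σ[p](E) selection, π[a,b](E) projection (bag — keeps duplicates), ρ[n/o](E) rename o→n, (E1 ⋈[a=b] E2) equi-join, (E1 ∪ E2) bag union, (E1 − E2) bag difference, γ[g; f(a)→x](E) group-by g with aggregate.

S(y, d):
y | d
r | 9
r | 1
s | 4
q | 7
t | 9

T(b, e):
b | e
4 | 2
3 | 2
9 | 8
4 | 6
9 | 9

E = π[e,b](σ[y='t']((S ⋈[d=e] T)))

σ filters on y, owned by the left side.
E' = π[e,b]((σ[y='t'](S) ⋈[d=e] T))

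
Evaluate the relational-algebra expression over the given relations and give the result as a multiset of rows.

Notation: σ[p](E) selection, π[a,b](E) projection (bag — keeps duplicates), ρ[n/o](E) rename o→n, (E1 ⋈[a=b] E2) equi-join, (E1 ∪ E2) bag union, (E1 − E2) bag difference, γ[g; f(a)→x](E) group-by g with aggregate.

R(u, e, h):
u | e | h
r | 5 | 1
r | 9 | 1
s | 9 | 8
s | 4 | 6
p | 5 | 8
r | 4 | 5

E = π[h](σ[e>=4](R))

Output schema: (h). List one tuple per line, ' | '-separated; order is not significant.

Per-node cardinality:
  R → 6
  σ[e>=4](R) → 6
  π[h](σ[e>=4](R)) → 6

== RESULT ==
h
1
1
5
6
8
8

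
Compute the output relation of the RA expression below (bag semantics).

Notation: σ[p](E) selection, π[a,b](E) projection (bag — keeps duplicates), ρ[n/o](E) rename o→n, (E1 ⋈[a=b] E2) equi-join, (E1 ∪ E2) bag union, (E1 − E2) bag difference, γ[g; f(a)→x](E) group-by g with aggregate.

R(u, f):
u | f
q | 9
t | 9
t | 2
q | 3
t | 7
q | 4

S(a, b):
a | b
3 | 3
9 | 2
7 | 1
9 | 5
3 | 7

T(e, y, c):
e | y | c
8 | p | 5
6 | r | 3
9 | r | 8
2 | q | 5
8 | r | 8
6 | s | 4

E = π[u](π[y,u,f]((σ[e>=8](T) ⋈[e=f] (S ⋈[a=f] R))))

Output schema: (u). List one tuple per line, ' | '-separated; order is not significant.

Row counts bottom-up:
  T → 6
  σ[e>=8](T) → 3
  S → 5
  R → 6
  (S ⋈[a=f] R) → 7
  (σ[e>=8](T) ⋈[e=f] (S ⋈[a=f] R)) → 4
  π[y,u,f]((σ[e>=8](T) ⋈[e=f] (S ⋈[a=f] R))) → 4
  π[u](π[y,u,f]((σ[e>=8](T) ⋈[e=f] (S ⋈[a=f] R)))) → 4

== RESULT ==
u
q
q
t
t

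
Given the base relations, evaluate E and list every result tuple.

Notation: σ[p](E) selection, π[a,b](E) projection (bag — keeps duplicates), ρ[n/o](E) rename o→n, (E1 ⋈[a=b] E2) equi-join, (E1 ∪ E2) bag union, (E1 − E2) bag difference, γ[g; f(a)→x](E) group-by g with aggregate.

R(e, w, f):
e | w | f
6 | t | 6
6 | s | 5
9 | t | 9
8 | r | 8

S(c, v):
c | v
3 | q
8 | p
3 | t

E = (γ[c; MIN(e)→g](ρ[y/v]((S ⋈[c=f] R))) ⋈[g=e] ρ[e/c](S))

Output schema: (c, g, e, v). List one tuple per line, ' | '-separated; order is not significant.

Subexpression sizes:
  S → 3
  R → 4
  (S ⋈[c=f] R) → 1
  ρ[y/v]((S ⋈[c=f] R)) → 1
  γ[c; MIN(e)→g](ρ[y/v]((S ⋈[c=f] R))) → 1
  S → 3
  ρ[e/c](S) → 3
  (γ[c; MIN(e)→g](ρ[y/v]((S ⋈[c=f] R))) ⋈[g=e] ρ[e/c](S)) → 1

== RESULT ==
c | g | e | v
8 | 8 | 8 | p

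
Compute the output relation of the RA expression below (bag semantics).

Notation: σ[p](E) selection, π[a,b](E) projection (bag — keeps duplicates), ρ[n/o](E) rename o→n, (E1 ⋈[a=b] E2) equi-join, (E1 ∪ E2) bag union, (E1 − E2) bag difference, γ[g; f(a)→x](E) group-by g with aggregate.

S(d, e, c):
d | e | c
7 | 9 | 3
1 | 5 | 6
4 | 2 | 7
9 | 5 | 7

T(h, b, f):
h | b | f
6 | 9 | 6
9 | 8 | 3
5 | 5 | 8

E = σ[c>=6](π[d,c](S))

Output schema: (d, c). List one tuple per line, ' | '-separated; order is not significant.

Row counts bottom-up:
  S → 4
  π[d,c](S) → 4
  σ[c>=6](π[d,c](S)) → 3

== RESULT ==
d | c
1 | 6
4 | 7
9 | 7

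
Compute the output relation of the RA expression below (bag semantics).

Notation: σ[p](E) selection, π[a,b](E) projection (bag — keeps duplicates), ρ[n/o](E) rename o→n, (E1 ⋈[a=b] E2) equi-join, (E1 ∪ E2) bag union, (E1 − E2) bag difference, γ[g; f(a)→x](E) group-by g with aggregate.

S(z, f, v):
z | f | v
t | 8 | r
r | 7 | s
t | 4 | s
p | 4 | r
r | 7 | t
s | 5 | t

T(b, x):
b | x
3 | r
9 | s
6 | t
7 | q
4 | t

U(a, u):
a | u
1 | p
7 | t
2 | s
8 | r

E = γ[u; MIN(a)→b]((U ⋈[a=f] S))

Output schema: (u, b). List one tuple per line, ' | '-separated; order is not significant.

Subexpression sizes:
  U → 4
  S → 6
  (U ⋈[a=f] S) → 3
  γ[u; MIN(a)→b]((U ⋈[a=f] S)) → 2

== RESULT ==
u | b
r | 8
t | 7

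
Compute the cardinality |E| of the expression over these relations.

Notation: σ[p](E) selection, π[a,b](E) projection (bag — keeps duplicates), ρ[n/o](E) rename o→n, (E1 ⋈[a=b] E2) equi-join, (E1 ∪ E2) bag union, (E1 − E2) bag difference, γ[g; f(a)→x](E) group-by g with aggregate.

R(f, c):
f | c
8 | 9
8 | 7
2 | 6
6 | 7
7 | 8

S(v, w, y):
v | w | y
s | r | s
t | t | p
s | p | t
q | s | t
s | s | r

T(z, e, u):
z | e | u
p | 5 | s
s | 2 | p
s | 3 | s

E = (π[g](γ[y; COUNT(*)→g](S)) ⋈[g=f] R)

Stepwise |·|:
  S → 5
  γ[y; COUNT(*)→g](S) → 4
  π[g](γ[y; COUNT(*)→g](S)) → 4
  R → 5
  (π[g](γ[y; COUNT(*)→g](S)) ⋈[g=f] R) → 1

|E| = 1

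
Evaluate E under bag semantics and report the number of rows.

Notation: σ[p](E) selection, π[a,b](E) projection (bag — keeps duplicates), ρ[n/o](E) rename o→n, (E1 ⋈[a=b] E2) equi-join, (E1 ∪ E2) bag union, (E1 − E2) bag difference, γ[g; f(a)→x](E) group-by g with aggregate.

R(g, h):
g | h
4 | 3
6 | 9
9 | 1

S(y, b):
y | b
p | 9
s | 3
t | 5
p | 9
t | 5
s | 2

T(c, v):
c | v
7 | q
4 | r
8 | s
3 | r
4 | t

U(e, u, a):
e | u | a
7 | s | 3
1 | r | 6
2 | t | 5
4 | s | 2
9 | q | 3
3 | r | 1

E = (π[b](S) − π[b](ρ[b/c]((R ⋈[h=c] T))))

Subexpression sizes:
  S → 6
  π[b](S) → 6
  R → 3
  T → 5
  (R ⋈[h=c] T) → 1
  ρ[b/c]((R ⋈[h=c] T)) → 1
  π[b](ρ[b/c]((R ⋈[h=c] T))) → 1
  (π[b](S) − π[b](ρ[b/c]((R ⋈[h=c] T)))) → 5

|E| = 5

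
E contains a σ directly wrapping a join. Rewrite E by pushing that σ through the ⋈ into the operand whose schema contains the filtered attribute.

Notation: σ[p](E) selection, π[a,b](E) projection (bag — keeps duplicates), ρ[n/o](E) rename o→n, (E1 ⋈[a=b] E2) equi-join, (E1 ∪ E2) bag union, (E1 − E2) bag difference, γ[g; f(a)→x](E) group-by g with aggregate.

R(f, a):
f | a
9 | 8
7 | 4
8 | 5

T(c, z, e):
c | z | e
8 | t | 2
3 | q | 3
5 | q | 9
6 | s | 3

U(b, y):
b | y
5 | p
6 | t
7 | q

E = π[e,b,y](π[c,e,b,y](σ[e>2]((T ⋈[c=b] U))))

σ filters on e, owned by the left side.
E' = π[e,b,y](π[c,e,b,y]((σ[e>2](T) ⋈[c=b] U)))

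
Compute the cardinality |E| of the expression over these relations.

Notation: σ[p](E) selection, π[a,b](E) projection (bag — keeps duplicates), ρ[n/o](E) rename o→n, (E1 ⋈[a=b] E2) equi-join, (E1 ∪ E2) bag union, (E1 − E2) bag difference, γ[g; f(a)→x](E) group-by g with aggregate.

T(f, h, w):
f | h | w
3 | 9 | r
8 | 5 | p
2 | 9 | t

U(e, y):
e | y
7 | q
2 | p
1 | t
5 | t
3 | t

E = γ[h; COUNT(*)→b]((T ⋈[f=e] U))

Row counts bottom-up:
  T → 3
  U → 5
  (T ⋈[f=e] U) → 2
  γ[h; COUNT(*)→b]((T ⋈[f=e] U)) → 1

|E| = 1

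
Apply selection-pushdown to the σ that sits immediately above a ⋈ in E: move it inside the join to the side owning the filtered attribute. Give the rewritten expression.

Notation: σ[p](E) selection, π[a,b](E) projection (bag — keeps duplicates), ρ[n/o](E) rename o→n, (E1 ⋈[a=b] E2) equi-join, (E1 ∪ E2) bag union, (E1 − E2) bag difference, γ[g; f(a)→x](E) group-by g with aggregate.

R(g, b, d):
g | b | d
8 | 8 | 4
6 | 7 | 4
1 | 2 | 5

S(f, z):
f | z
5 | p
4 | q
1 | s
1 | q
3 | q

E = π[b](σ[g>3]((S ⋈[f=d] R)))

σ filters on g, owned by the right side.
E' = π[b]((S ⋈[f=d] σ[g>3](R)))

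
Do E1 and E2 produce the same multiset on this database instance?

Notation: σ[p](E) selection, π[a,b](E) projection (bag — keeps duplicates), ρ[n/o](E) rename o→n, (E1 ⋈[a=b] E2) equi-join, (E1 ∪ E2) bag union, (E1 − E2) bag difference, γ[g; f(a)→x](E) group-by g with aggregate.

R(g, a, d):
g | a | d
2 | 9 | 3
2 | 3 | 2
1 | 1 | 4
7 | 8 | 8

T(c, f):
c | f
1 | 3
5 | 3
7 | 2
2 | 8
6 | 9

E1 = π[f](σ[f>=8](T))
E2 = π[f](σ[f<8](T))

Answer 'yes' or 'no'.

E1 row counts bottom-up:
  T → 5
  σ[f>=8](T) → 2
  π[f](σ[f>=8](T)) → 2
E2 row counts bottom-up:
  T → 5
  σ[f<8](T) → 3
  π[f](σ[f<8](T)) → 3

E1 result:
f
8
9
E2 result:
f
2
3
3
Witness: (3,) appears 0× in E1 but 2× in E2.

no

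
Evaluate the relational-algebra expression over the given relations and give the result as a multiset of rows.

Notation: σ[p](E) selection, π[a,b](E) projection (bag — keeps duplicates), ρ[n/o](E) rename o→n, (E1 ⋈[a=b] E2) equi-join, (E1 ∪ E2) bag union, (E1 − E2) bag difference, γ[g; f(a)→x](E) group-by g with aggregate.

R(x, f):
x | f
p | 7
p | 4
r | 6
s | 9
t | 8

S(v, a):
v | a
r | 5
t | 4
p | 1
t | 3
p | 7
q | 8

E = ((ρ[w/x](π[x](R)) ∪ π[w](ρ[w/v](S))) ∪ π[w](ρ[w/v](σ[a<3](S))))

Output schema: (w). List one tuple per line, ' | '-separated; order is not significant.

Subexpression sizes:
  R → 5
  π[x](R) → 5
  ρ[w/x](π[x](R)) → 5
  S → 6
  ρ[w/v](S) → 6
  π[w](ρ[w/v](S)) → 6
  (ρ[w/x](π[x](R)) ∪ π[w](ρ[w/v](S))) → 11
  S → 6
  σ[a<3](S) → 1
  ρ[w/v](σ[a<3](S)) → 1
  π[w](ρ[w/v](σ[a<3](S))) → 1
  ((ρ[w/x](π[x](R)) ∪ π[w](ρ[w/v](S))) ∪ π[w](ρ[w/v](σ[a<3](S)))) → 12

== RESULT ==
w
p
p
p
p
p
q
r
r
s
t
t
t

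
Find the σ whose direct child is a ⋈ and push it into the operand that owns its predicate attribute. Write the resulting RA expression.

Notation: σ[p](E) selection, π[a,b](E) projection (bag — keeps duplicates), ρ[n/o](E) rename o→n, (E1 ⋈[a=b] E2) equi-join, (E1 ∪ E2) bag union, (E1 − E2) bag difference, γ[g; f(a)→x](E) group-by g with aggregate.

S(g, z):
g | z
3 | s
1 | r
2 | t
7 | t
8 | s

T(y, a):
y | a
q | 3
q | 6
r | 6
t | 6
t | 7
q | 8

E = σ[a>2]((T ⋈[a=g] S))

σ filters on a, owned by the left side.
E' = (σ[a>2](T) ⋈[a=g] S)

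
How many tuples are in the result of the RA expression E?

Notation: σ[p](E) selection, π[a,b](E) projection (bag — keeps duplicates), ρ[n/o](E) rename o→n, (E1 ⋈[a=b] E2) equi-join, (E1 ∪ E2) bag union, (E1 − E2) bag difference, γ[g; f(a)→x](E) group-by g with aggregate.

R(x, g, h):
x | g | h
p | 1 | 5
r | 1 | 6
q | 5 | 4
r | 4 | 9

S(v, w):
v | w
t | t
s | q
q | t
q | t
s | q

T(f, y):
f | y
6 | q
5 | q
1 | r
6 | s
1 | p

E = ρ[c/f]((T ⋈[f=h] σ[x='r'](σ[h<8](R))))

Row counts bottom-up:
  T → 5
  R → 4
  σ[h<8](R) → 3
  σ[x='r'](σ[h<8](R)) → 1
  (T ⋈[f=h] σ[x='r'](σ[h<8](R))) → 2
  ρ[c/f]((T ⋈[f=h] σ[x='r'](σ[h<8](R)))) → 2

|E| = 2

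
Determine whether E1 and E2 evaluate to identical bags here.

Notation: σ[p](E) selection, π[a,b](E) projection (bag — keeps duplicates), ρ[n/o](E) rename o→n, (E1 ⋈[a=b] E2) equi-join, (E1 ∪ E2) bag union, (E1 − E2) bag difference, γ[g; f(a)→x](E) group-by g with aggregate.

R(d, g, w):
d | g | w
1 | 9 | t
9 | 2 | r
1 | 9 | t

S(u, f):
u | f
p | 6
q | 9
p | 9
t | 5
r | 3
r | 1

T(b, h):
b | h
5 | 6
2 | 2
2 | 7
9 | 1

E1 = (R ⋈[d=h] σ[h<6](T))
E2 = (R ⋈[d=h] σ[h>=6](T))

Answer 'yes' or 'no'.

E1 per-node cardinality:
  R → 3
  T → 4
  σ[h<6](T) → 2
  (R ⋈[d=h] σ[h<6](T)) → 2
E2 per-node cardinality:
  R → 3
  T → 4
  σ[h>=6](T) → 2
  (R ⋈[d=h] σ[h>=6](T)) → 0

E1 result:
d | g | w | b | h
1 | 9 | t | 9 | 1
1 | 9 | t | 9 | 1
E2 result:
d | g | w | b | h
(0 rows)
Witness: (1, 9, 't', 9, 1) appears 2× in E1 but 0× in E2.

no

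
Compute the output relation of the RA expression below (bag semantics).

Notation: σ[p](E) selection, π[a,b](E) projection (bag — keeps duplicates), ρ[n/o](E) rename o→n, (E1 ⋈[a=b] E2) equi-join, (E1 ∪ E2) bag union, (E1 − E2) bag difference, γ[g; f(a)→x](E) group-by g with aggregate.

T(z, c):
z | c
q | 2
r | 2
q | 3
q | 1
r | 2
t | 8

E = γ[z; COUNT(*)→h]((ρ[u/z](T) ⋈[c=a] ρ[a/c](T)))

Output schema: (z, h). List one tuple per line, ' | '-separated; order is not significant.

Subexpression sizes:
  T → 6
  ρ[u/z](T) → 6
  T → 6
  ρ[a/c](T) → 6
  (ρ[u/z](T) ⋈[c=a] ρ[a/c](T)) → 12
  γ[z; COUNT(*)→h]((ρ[u/z](T) ⋈[c=a] ρ[a/c](T))) → 3

== RESULT ==
z | h
q | 5
r | 6
t | 1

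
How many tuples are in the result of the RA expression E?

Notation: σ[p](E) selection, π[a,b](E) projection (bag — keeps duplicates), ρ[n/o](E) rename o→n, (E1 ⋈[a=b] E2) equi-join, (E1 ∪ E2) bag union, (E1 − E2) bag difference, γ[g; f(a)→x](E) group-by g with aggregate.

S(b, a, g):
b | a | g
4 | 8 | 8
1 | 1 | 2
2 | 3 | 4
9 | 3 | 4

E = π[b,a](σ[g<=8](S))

Subexpression sizes:
  S → 4
  σ[g<=8](S) → 4
  π[b,a](σ[g<=8](S)) → 4

|E| = 4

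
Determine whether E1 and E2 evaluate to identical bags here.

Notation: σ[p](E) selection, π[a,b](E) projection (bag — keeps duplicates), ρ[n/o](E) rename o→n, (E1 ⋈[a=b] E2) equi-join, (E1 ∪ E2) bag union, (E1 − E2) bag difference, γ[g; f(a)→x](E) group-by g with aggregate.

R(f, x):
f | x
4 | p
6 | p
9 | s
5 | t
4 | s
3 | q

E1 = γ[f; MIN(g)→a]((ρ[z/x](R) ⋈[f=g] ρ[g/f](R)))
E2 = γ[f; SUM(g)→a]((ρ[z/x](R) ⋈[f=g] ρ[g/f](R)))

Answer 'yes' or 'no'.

E1 stepwise |·|:
  R → 6
  ρ[z/x](R) → 6
  R → 6
  ρ[g/f](R) → 6
  (ρ[z/x](R) ⋈[f=g] ρ[g/f](R)) → 8
  γ[f; MIN(g)→a]((ρ[z/x](R) ⋈[f=g] ρ[g/f](R))) → 5
E2 stepwise |·|:
  R → 6
  ρ[z/x](R) → 6
  R → 6
  ρ[g/f](R) → 6
  (ρ[z/x](R) ⋈[f=g] ρ[g/f](R)) → 8
  γ[f; SUM(g)→a]((ρ[z/x](R) ⋈[f=g] ρ[g/f](R))) → 5

E1 result:
f | a
3 | 3
4 | 4
5 | 5
6 | 6
9 | 9
E2 result:
f | a
3 | 3
4 | 16
5 | 5
6 | 6
9 | 9
Witness: (4, 4) appears 1× in E1 but 0× in E2.

no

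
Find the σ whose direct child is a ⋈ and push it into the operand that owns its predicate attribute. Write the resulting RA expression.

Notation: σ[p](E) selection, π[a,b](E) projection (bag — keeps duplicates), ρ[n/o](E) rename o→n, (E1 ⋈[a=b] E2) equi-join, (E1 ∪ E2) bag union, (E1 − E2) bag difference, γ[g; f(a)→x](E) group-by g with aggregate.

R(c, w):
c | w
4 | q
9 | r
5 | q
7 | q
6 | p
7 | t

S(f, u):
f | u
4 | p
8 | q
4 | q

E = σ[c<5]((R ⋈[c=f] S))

σ filters on c, owned by the left side.
E' = (σ[c<5](R) ⋈[c=f] S)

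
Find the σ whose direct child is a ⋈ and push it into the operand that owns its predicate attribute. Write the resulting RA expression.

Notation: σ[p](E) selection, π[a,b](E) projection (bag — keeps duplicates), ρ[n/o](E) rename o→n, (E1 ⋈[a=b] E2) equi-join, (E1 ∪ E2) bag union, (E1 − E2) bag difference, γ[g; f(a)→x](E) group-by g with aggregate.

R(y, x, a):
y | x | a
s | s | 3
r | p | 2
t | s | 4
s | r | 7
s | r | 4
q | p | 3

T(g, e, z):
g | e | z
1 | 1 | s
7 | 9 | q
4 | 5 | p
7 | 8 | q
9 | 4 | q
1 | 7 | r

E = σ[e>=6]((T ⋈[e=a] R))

σ filters on e, owned by the left side.
E' = (σ[e>=6](T) ⋈[e=a] R)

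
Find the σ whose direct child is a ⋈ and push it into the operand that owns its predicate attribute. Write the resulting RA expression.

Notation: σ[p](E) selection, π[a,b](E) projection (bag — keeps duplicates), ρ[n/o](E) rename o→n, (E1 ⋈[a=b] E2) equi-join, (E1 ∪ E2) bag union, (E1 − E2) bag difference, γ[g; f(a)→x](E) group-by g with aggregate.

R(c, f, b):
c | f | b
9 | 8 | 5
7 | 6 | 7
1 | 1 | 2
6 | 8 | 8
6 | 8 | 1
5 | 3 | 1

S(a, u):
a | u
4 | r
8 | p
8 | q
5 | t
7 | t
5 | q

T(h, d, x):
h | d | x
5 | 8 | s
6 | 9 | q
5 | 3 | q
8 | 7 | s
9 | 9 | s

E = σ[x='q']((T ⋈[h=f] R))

σ filters on x, owned by the left side.
E' = (σ[x='q'](T) ⋈[h=f] R)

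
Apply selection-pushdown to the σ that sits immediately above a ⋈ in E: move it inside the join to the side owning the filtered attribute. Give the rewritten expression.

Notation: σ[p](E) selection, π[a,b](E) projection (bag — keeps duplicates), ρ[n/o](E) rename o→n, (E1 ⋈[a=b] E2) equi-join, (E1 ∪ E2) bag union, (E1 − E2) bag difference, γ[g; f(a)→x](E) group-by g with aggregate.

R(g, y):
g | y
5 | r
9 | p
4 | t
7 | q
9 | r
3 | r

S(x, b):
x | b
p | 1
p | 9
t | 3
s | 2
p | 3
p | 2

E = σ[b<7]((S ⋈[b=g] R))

σ filters on b, owned by the left side.
E' = (σ[b<7](S) ⋈[b=g] R)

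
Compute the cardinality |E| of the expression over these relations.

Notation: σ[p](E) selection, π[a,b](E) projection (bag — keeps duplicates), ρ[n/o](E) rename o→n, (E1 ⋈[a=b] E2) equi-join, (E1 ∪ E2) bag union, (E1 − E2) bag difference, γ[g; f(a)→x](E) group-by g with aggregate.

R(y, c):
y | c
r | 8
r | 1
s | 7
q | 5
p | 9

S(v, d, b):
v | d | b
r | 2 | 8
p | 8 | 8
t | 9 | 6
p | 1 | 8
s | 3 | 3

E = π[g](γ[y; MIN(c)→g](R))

Row counts bottom-up:
  R → 5
  γ[y; MIN(c)→g](R) → 4
  π[g](γ[y; MIN(c)→g](R)) → 4

|E| = 4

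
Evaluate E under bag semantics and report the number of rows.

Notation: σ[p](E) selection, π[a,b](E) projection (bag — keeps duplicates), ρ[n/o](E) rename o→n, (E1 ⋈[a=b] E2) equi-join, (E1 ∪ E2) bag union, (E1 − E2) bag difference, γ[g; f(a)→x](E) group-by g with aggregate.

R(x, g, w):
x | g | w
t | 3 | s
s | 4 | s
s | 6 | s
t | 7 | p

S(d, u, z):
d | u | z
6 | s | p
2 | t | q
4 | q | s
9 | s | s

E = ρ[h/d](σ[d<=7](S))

Row counts bottom-up:
  S → 4
  σ[d<=7](S) → 3
  ρ[h/d](σ[d<=7](S)) → 3

|E| = 3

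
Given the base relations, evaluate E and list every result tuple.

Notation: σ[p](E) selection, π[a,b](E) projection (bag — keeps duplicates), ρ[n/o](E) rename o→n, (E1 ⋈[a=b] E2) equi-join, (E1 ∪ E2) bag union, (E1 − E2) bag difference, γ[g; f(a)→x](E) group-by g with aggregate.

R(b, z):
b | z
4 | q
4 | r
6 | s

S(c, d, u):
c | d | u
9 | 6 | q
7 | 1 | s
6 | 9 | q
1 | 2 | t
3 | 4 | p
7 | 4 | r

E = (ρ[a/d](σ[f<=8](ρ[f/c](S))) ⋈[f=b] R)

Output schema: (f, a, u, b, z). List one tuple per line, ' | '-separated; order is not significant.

Subexpression sizes:
  S → 6
  ρ[f/c](S) → 6
  σ[f<=8](ρ[f/c](S)) → 5
  ρ[a/d](σ[f<=8](ρ[f/c](S))) → 5
  R → 3
  (ρ[a/d](σ[f<=8](ρ[f/c](S))) ⋈[f=b] R) → 1

== RESULT ==
f | a | u | b | z
6 | 9 | q | 6 | s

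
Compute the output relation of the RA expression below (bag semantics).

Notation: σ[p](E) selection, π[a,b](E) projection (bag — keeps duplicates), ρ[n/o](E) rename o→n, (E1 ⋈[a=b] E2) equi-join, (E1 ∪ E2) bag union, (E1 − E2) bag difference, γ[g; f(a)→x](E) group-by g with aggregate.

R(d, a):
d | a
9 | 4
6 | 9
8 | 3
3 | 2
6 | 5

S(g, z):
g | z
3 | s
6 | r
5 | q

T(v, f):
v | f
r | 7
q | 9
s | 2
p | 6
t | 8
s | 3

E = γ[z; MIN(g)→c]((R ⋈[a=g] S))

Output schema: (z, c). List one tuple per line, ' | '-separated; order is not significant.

Per-node cardinality:
  R → 5
  S → 3
  (R ⋈[a=g] S) → 2
  γ[z; MIN(g)→c]((R ⋈[a=g] S)) → 2

== RESULT ==
z | c
q | 5
s | 3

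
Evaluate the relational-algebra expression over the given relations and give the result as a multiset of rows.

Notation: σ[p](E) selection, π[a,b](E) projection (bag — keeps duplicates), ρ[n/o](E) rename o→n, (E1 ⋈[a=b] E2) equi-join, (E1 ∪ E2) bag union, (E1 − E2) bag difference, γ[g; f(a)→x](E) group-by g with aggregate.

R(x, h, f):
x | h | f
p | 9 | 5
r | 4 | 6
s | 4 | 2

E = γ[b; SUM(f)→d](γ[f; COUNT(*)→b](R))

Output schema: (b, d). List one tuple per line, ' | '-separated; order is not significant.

Subexpression sizes:
  R → 3
  γ[f; COUNT(*)→b](R) → 3
  γ[b; SUM(f)→d](γ[f; COUNT(*)→b](R)) → 1

== RESULT ==
b | d
1 | 13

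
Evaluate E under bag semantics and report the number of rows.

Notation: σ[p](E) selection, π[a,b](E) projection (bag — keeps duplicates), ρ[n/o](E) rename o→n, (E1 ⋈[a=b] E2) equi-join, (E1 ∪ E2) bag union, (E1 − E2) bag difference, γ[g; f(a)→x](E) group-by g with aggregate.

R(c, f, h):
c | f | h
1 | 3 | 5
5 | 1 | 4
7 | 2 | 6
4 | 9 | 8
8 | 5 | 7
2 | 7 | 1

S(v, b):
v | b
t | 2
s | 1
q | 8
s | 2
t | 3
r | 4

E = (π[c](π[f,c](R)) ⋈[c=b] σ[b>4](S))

Subexpression sizes:
  R → 6
  π[f,c](R) → 6
  π[c](π[f,c](R)) → 6
  S → 6
  σ[b>4](S) → 1
  (π[c](π[f,c](R)) ⋈[c=b] σ[b>4](S)) → 1

|E| = 1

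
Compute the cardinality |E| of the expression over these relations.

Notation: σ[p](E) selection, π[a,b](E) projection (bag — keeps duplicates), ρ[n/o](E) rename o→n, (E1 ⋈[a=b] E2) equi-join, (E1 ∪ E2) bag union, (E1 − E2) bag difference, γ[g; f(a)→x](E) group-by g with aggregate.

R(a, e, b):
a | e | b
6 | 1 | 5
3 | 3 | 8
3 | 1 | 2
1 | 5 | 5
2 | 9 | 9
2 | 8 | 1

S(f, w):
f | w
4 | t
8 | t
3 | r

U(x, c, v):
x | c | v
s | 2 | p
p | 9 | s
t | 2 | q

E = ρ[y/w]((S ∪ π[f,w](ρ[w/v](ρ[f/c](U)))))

Per-node cardinality:
  S → 3
  U → 3
  ρ[f/c](U) → 3
  ρ[w/v](ρ[f/c](U)) → 3
  π[f,w](ρ[w/v](ρ[f/c](U))) → 3
  (S ∪ π[f,w](ρ[w/v](ρ[f/c](U)))) → 6
  ρ[y/w]((S ∪ π[f,w](ρ[w/v](ρ[f/c](U))))) → 6

|E| = 6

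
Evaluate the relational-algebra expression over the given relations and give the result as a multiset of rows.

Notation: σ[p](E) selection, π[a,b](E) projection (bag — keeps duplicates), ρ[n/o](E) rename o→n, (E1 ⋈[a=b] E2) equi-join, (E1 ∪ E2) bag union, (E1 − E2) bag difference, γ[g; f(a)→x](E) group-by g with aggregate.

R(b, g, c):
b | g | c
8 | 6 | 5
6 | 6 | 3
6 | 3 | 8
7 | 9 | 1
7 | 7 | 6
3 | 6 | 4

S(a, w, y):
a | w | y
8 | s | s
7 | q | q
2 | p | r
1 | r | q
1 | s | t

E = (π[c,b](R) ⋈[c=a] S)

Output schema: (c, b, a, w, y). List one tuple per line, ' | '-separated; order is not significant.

Row counts bottom-up:
  R → 6
  π[c,b](R) → 6
  S → 5
  (π[c,b](R) ⋈[c=a] S) → 3

== RESULT ==
c | b | a | w | y
1 | 7 | 1 | r | q
1 | 7 | 1 | s | t
8 | 6 | 8 | s | s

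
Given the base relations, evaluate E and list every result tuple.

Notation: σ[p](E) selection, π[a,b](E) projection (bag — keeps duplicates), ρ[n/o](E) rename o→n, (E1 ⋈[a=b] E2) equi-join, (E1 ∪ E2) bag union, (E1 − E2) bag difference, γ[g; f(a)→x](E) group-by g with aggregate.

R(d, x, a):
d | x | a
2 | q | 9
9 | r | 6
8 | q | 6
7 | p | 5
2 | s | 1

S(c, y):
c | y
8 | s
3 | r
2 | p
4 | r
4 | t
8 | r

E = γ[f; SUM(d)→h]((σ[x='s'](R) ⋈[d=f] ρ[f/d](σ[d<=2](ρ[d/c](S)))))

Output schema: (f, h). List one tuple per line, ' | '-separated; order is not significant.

Row counts bottom-up:
  R → 5
  σ[x='s'](R) → 1
  S → 6
  ρ[d/c](S) → 6
  σ[d<=2](ρ[d/c](S)) → 1
  ρ[f/d](σ[d<=2](ρ[d/c](S))) → 1
  (σ[x='s'](R) ⋈[d=f] ρ[f/d](σ[d<=2](ρ[d/c](S)))) → 1
  γ[f; SUM(d)→h]((σ[x='s'](R) ⋈[d=f] ρ[f/d](σ[d<=2](ρ[d/c](S))))) → 1

== RESULT ==
f | h
2 | 2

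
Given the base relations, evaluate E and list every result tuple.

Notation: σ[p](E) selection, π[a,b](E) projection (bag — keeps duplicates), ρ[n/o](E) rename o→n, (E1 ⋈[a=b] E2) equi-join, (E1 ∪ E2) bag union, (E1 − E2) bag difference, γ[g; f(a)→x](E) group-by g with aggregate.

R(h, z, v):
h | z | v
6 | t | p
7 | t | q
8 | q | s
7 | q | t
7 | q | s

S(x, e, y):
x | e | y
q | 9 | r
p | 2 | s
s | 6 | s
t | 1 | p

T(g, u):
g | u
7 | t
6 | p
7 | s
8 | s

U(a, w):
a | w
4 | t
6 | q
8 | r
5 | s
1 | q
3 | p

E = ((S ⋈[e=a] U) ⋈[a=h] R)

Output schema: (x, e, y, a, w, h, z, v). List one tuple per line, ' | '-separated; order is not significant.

Stepwise |·|:
  S → 4
  U → 6
  (S ⋈[e=a] U) → 2
  R → 5
  ((S ⋈[e=a] U) ⋈[a=h] R) → 1

== RESULT ==
x | e | y | a | w | h | z | v
s | 6 | s | 6 | q | 6 | t | p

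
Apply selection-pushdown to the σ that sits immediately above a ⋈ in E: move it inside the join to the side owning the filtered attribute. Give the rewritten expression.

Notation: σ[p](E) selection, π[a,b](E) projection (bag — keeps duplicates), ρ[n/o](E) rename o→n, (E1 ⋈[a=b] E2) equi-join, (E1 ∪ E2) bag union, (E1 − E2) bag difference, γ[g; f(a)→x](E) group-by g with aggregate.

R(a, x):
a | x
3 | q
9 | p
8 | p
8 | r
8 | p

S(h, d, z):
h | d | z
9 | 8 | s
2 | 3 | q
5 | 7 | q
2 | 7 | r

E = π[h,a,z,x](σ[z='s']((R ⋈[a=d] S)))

σ filters on z, owned by the right side.
E' = π[h,a,z,x]((R ⋈[a=d] σ[z='s'](S)))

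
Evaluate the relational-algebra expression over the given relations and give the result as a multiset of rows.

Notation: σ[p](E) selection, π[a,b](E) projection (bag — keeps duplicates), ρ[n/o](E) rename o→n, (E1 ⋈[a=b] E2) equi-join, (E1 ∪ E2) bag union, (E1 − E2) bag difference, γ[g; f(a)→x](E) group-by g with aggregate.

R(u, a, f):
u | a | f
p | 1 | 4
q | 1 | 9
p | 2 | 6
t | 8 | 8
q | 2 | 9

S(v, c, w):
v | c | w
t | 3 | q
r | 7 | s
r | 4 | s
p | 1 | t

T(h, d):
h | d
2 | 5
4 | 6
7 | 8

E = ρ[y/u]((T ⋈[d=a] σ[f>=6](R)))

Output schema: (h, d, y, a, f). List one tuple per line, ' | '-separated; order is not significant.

Subexpression sizes:
  T → 3
  R → 5
  σ[f>=6](R) → 4
  (T ⋈[d=a] σ[f>=6](R)) → 1
  ρ[y/u]((T ⋈[d=a] σ[f>=6](R))) → 1

== RESULT ==
h | d | y | a | f
7 | 8 | t | 8 | 8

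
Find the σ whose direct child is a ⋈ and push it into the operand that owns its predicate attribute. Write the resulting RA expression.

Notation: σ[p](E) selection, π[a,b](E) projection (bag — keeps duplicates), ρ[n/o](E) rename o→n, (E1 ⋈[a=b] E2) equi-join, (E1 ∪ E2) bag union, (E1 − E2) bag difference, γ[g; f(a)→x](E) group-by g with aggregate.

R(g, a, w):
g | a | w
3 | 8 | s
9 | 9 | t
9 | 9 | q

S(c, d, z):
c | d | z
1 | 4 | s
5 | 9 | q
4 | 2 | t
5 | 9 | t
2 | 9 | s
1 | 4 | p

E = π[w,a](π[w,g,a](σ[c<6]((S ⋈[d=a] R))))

σ filters on c, owned by the left side.
E' = π[w,a](π[w,g,a]((σ[c<6](S) ⋈[d=a] R)))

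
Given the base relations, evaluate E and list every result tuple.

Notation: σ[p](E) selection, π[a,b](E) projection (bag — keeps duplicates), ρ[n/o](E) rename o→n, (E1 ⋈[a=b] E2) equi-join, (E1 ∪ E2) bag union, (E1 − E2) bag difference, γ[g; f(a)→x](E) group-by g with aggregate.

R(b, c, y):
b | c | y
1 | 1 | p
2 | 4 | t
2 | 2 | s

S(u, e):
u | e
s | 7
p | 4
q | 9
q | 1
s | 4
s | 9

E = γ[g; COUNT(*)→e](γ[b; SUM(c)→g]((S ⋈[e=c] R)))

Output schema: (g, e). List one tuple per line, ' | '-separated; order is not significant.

Row counts bottom-up:
  S → 6
  R → 3
  (S ⋈[e=c] R) → 3
  γ[b; SUM(c)→g]((S ⋈[e=c] R)) → 2
  γ[g; COUNT(*)→e](γ[b; SUM(c)→g]((S ⋈[e=c] R))) → 2

== RESULT ==
g | e
1 | 1
8 | 1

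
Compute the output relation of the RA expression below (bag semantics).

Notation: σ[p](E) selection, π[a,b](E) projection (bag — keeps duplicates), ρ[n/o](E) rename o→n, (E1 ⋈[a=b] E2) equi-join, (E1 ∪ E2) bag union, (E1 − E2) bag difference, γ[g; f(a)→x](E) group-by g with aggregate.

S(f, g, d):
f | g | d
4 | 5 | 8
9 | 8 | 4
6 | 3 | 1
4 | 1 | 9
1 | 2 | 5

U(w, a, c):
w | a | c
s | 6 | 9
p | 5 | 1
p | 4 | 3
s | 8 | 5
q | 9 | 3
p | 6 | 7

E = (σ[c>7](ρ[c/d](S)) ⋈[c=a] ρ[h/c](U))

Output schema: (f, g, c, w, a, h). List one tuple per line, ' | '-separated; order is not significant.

Row counts bottom-up:
  S → 5
  ρ[c/d](S) → 5
  σ[c>7](ρ[c/d](S)) → 2
  U → 6
  ρ[h/c](U) → 6
  (σ[c>7](ρ[c/d](S)) ⋈[c=a] ρ[h/c](U)) → 2

== RESULT ==
f | g | c | w | a | h
4 | 1 | 9 | q | 9 | 3
4 | 5 | 8 | s | 8 | 5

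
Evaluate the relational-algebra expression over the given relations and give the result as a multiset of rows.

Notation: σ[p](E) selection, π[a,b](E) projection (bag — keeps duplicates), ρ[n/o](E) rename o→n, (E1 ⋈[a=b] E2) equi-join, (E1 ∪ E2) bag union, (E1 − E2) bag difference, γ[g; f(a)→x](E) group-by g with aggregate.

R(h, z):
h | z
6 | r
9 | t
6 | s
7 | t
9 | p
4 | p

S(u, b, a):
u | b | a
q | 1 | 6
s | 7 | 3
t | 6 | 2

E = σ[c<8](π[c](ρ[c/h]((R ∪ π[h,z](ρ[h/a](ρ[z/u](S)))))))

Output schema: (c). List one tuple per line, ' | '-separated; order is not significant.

Row counts bottom-up:
  R → 6
  S → 3
  ρ[z/u](S) → 3
  ρ[h/a](ρ[z/u](S)) → 3
  π[h,z](ρ[h/a](ρ[z/u](S))) → 3
  (R ∪ π[h,z](ρ[h/a](ρ[z/u](S)))) → 9
  ρ[c/h]((R ∪ π[h,z](ρ[h/a](ρ[z/u](S))))) → 9
  π[c](ρ[c/h]((R ∪ π[h,z](ρ[h/a](ρ[z/u](S)))))) → 9
  σ[c<8](π[c](ρ[c/h]((R ∪ π[h,z](ρ[h/a](ρ[z/u](S))))))) → 7

== RESULT ==
c
2
3
4
6
6
6
7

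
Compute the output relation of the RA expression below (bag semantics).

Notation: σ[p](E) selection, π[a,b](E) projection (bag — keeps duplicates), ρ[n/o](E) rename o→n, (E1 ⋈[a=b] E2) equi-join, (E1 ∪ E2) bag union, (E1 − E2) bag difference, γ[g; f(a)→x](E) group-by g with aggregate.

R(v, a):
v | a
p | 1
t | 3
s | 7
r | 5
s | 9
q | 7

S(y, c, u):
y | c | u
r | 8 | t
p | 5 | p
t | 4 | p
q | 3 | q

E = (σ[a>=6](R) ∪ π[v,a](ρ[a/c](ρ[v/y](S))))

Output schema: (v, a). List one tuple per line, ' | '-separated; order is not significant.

Subexpression sizes:
  R → 6
  σ[a>=6](R) → 3
  S → 4
  ρ[v/y](S) → 4
  ρ[a/c](ρ[v/y](S)) → 4
  π[v,a](ρ[a/c](ρ[v/y](S))) → 4
  (σ[a>=6](R) ∪ π[v,a](ρ[a/c](ρ[v/y](S)))) → 7

== RESULT ==
v | a
p | 5
q | 3
q | 7
r | 8
s | 7
s | 9
t | 4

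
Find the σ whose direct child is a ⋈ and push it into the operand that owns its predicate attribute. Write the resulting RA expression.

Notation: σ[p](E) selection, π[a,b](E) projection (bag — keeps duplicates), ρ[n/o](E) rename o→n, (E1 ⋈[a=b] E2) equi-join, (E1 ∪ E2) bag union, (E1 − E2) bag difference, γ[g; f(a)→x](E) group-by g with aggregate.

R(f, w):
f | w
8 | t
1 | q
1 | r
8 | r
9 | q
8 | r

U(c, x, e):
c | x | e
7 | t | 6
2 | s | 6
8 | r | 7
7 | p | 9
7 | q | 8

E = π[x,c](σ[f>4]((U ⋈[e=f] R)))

σ filters on f, owned by the right side.
E' = π[x,c]((U ⋈[e=f] σ[f>4](R)))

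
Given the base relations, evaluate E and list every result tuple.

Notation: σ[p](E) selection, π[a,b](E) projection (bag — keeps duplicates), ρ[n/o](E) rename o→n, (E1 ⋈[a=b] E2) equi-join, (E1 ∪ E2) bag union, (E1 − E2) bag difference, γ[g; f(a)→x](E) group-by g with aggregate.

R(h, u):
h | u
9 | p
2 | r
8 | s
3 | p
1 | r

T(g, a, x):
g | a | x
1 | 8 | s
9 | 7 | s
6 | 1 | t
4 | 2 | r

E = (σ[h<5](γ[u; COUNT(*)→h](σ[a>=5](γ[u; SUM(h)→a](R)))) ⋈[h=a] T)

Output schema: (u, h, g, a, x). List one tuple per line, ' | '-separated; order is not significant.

Per-node cardinality:
  R → 5
  γ[u; SUM(h)→a](R) → 3
  σ[a>=5](γ[u; SUM(h)→a](R)) → 2
  γ[u; COUNT(*)→h](σ[a>=5](γ[u; SUM(h)→a](R))) → 2
  σ[h<5](γ[u; COUNT(*)→h](σ[a>=5](γ[u; SUM(h)→a](R)))) → 2
  T → 4
  (σ[h<5](γ[u; COUNT(*)→h](σ[a>=5](γ[u; SUM(h)→a](R)))) ⋈[h=a] T) → 2

== RESULT ==
u | h | g | a | x
p | 1 | 6 | 1 | t
s | 1 | 6 | 1 | t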